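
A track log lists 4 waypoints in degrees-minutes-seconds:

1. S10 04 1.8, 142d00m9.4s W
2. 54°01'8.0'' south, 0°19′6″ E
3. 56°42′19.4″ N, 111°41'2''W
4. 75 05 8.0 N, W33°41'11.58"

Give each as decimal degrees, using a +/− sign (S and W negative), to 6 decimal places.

1. -10.067167, -142.002611
2. -54.018889, 0.318333
3. 56.705389, -111.683889
4. 75.085556, -33.686550

Point 1:
  Latitude: 10° + 4/60 + 1.8/3600 = 10 + 0.066667 + 0.000500 = 10.0671667
  S → negative
  Lon: 142 + 0/60 + 9.4/3600 = 142.0026111
  W → negative
Point 2:
  Latitude: 54° + 1/60 + 8/3600 = 54 + 0.016667 + 0.002222 = 54.0188889
  S → negative
  Longitude: 0 + 19/60 + 6/3600 = 0.3183333
  E → positive
Point 3:
  Lat: 56° + 42/60 + 19.4/3600 = 56 + 0.700000 + 0.005389 = 56.7053889
  N ⇒ keep positive
  Lon: 41′ + 2″ = 41.03333′; 111 + 41.03333/60 = 111.6838889
  W ⇒ negate
Point 4:
  Latitude: 5′ + 8″ = 5.13333′; 75 + 5.13333/60 = 75.0855556
  N → positive
  λ: 41′ + 11.58″ = 41.19300′; 33 + 41.19300/60 = 33.6865500
  W → negative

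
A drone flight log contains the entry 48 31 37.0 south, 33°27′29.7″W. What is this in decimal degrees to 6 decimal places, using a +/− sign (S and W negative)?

Lat: 48 + 31/60 + 37/3600 = 48.5269444
S ⇒ negate
λ: 33 + 27/60 + 29.7/3600 = 33.4582500
W → negative

-48.526944, -33.458250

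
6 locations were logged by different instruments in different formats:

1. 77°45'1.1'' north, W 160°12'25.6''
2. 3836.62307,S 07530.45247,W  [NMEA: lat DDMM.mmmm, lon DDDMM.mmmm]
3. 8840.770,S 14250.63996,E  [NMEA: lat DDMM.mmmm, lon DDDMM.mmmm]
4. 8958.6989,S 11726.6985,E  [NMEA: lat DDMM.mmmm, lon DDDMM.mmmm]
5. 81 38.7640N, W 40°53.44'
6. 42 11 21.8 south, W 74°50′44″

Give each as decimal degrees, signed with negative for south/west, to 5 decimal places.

1. 77.75031, -160.20711
2. -38.61038, -75.50754
3. -88.67950, 142.84400
4. -89.97832, 117.44498
5. 81.64607, -40.89067
6. -42.18939, -74.84556

Point 1:
  Latitude: 45′ + 1.1″ = 45.01833′; 77 + 45.01833/60 = 77.750306
  N ⇒ keep positive
  Longitude: 12′ + 25.6″ = 12.42667′; 160 + 12.42667/60 = 160.207111
  hemisphere W, so the sign is −
Point 2:
  Latitude: degrees = first 2 digits = 38, minutes = 36.62307; 38 + 36.62307/60 = 38.610385
  S → negative
  λ: degrees = first 3 digits = 75, minutes = 30.45247; 75 + 30.45247/60 = 75.507541
  hemisphere W, so the sign is −
Point 3:
  Lat: degrees = first 2 digits = 88, minutes = 40.77; 88 + 40.77/60 = 88.679500
  S ⇒ negate
  Longitude: degrees = first 3 digits = 142, minutes = 50.63996; 142 + 50.63996/60 = 142.843999
  E → positive
Point 4:
  φ: split at 2 digits → 89° and 58.6989′; 89 + 58.6989/60 = 89.978315
  S ⇒ negate
  Longitude: degrees = first 3 digits = 117, minutes = 26.6985; 117 + 26.6985/60 = 117.444975
  E → positive
Point 5:
  φ: 38.764′ = 0.646067°; total 81.646067
  N → positive
  Longitude: 53.44′ = 0.890667°; total 40.890667
  W ⇒ negate
Point 6:
  Lat: 11′ + 21.8″ = 11.36333′; 42 + 11.36333/60 = 42.189389
  S ⇒ negate
  Lon: 74° + 50/60 + 44/3600 = 74 + 0.833333 + 0.012222 = 74.845556
  W → negative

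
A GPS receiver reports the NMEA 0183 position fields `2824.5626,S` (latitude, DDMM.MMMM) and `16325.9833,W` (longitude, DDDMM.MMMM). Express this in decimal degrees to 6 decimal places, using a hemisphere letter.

28.409377° S, 163.433055° W

Lat: degrees = first 2 digits = 28, minutes = 24.5626; 28 + 24.5626/60 = 28.4093767
Longitude: degrees = first 3 digits = 163, minutes = 25.9833; 163 + 25.9833/60 = 163.4330550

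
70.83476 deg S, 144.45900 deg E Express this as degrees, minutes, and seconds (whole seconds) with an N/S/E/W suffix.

70°50′5″ S, 144°27′32″ E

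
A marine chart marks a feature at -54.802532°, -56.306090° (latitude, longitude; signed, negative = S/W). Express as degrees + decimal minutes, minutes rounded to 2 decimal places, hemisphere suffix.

Latitude is negative → S; |value| = 54.802532
φ: fractional part 0.802532 → 48.1519 minutes
Longitude is negative → W; |value| = 56.306090
Lon: fractional part 0.306090 → 18.3654 minutes

54° 48.15′ S, 56° 18.37′ W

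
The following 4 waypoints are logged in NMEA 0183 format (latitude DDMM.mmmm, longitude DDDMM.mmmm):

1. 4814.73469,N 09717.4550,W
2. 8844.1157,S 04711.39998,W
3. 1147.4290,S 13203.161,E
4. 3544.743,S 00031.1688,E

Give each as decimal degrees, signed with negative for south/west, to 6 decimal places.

Point 1:
  φ: degrees = first 2 digits = 48, minutes = 14.73469; 48 + 14.73469/60 = 48.2455782
  N ⇒ keep positive
  Longitude: split at 3 digits → 097° and 17.455′; 97 + 17.455/60 = 97.2909167
  hemisphere W, so the sign is −
Point 2:
  φ: degrees = first 2 digits = 88, minutes = 44.1157; 88 + 44.1157/60 = 88.7352617
  S → negative
  Longitude: split at 3 digits → 047° and 11.39998′; 47 + 11.39998/60 = 47.1899997
  W → negative
Point 3:
  Latitude: split at 2 digits → 11° and 47.429′; 11 + 47.429/60 = 11.7904833
  hemisphere S, so the sign is −
  Lon: split at 3 digits → 132° and 3.161′; 132 + 3.161/60 = 132.0526833
  E → positive
Point 4:
  Lat: degrees = first 2 digits = 35, minutes = 44.743; 35 + 44.743/60 = 35.7457167
  S → negative
  λ: degrees = first 3 digits = 0, minutes = 31.1688; 0 + 31.1688/60 = 0.5194800
  E → positive

1. 48.245578, -97.290917
2. -88.735262, -47.190000
3. -11.790483, 132.052683
4. -35.745717, 0.519480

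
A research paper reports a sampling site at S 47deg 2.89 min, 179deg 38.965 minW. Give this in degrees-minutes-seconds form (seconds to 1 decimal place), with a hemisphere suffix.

Lat: fractional minutes 0.89000 × 60 = 53.400″
Lon: 38.96500′ → 38′ and 0.96500 × 60 = 57.900″

47°02′53.4″ S, 179°38′57.9″ W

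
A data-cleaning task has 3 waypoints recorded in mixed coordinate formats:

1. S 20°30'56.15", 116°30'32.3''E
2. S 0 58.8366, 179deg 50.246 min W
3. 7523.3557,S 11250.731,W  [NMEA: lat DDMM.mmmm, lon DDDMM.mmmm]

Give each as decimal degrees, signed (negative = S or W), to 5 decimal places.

1. -20.51560, 116.50897
2. -0.98061, -179.83743
3. -75.38926, -112.84552

Point 1:
  Lat: 20 + 30/60 + 56.15/3600 = 20.515597
  S → negative
  Lon: 30′ + 32.3″ = 30.53833′; 116 + 30.53833/60 = 116.508972
  E ⇒ keep positive
Point 2:
  φ: 58.8366′ = 0.980610°; total 0.980610
  hemisphere S, so the sign is −
  Longitude: 179 + 50.246/60 = 179.837433
  W ⇒ negate
Point 3:
  Lat: split at 2 digits → 75° and 23.3557′; 75 + 23.3557/60 = 75.389262
  hemisphere S, so the sign is −
  Lon: split at 3 digits → 112° and 50.731′; 112 + 50.731/60 = 112.845517
  W → negative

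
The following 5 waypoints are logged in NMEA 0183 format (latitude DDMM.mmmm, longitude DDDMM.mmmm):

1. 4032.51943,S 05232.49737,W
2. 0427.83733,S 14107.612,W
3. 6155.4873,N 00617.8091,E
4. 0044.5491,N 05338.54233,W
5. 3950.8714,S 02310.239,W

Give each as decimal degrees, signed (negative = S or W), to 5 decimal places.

1. -40.54199, -52.54162
2. -4.46396, -141.12687
3. 61.92479, 6.29682
4. 0.74249, -53.64237
5. -39.84786, -23.17065

Point 1:
  Lat: split at 2 digits → 40° and 32.51943′; 40 + 32.51943/60 = 40.541991
  S → negative
  Lon: degrees = first 3 digits = 52, minutes = 32.49737; 52 + 32.49737/60 = 52.541623
  hemisphere W, so the sign is −
Point 2:
  φ: split at 2 digits → 04° and 27.83733′; 4 + 27.83733/60 = 4.463956
  S ⇒ negate
  Lon: degrees = first 3 digits = 141, minutes = 7.612; 141 + 7.612/60 = 141.126867
  hemisphere W, so the sign is −
Point 3:
  φ: split at 2 digits → 61° and 55.4873′; 61 + 55.4873/60 = 61.924788
  N → positive
  Lon: split at 3 digits → 006° and 17.8091′; 6 + 17.8091/60 = 6.296818
  E → positive
Point 4:
  Latitude: degrees = first 2 digits = 0, minutes = 44.5491; 0 + 44.5491/60 = 0.742485
  N → positive
  Longitude: split at 3 digits → 053° and 38.54233′; 53 + 38.54233/60 = 53.642372
  hemisphere W, so the sign is −
Point 5:
  φ: split at 2 digits → 39° and 50.8714′; 39 + 50.8714/60 = 39.847857
  S → negative
  Longitude: degrees = first 3 digits = 23, minutes = 10.239; 23 + 10.239/60 = 23.170650
  W → negative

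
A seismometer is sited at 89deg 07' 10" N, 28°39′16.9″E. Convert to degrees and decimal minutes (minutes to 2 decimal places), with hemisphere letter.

89° 7.17′ N, 28° 39.28′ E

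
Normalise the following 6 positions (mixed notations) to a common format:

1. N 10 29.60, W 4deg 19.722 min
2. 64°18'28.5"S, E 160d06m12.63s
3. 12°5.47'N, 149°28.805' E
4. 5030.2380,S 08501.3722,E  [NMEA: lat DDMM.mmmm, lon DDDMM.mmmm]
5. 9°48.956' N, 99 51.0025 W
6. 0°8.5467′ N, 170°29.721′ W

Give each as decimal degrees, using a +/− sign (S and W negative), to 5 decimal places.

Point 1:
  Lat: 29.6′ = 0.493333°; total 10.493333
  N ⇒ keep positive
  Longitude: 4 + 19.722/60 = 4.328700
  W → negative
Point 2:
  φ: 18′ + 28.5″ = 18.47500′; 64 + 18.47500/60 = 64.307917
  S ⇒ negate
  Lon: 6′ + 12.63″ = 6.21050′; 160 + 6.21050/60 = 160.103508
  E ⇒ keep positive
Point 3:
  Lat: 5.47′ = 0.091167°; total 12.091167
  N → positive
  Longitude: 28.805′ = 0.480083°; total 149.480083
  E → positive
Point 4:
  Lat: degrees = first 2 digits = 50, minutes = 30.238; 50 + 30.238/60 = 50.503967
  hemisphere S, so the sign is −
  Lon: degrees = first 3 digits = 85, minutes = 1.3722; 85 + 1.3722/60 = 85.022870
  E → positive
Point 5:
  φ: 48.956′ = 0.815933°; total 9.815933
  N ⇒ keep positive
  Lon: 51.0025′ = 0.850042°; total 99.850042
  W → negative
Point 6:
  Lat: 0 + 8.5467/60 = 0.142445
  N → positive
  Lon: 29.721′ = 0.495350°; total 170.495350
  W ⇒ negate

1. 10.49333, -4.32870
2. -64.30792, 160.10351
3. 12.09117, 149.48008
4. -50.50397, 85.02287
5. 9.81593, -99.85004
6. 0.14245, -170.49535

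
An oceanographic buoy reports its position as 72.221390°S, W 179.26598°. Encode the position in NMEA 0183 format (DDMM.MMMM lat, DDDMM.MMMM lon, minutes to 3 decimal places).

7213.283,S / 17915.959,W

Lat: 72° + 0.221390 × 60 = 72° 13.28340′
λ: fractional part 0.265980 → 15.95880 minutes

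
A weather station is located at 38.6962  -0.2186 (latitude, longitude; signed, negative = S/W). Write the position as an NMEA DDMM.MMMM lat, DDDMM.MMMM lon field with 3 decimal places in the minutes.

3841.772,N / 00013.116,W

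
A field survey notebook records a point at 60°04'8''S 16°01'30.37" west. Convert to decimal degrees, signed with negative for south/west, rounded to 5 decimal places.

-60.06889, -16.02510

φ: 4′ + 8″ = 4.13333′; 60 + 4.13333/60 = 60.068889
S ⇒ negate
λ: 16° + 1/60 + 30.37/3600 = 16 + 0.016667 + 0.008436 = 16.025103
hemisphere W, so the sign is −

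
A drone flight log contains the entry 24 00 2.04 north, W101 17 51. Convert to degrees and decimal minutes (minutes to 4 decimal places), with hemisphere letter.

Lat: seconds/60 = 0.03400; minutes = 0 + 0.03400 = 0.034000
Lon: 17 + 51/60 = 17.850000′

24° 0.0340′ N, 101° 17.8500′ W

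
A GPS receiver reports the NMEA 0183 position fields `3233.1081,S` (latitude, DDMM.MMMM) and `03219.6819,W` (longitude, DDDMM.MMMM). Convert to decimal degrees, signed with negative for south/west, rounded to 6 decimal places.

φ: degrees = first 2 digits = 32, minutes = 33.1081; 32 + 33.1081/60 = 32.5518017
S ⇒ negate
Lon: degrees = first 3 digits = 32, minutes = 19.6819; 32 + 19.6819/60 = 32.3280317
W ⇒ negate

-32.551802, -32.328032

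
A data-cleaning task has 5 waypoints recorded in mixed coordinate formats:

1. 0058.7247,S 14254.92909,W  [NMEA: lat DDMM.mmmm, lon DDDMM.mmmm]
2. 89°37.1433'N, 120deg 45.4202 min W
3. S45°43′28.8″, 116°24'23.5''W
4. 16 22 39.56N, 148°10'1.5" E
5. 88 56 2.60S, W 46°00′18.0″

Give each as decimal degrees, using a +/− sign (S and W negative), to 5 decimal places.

Point 1:
  Latitude: split at 2 digits → 00° and 58.7247′; 0 + 58.7247/60 = 0.978745
  hemisphere S, so the sign is −
  Longitude: split at 3 digits → 142° and 54.92909′; 142 + 54.92909/60 = 142.915485
  hemisphere W, so the sign is −
Point 2:
  Latitude: 37.1433′ = 0.619055°; total 89.619055
  N → positive
  λ: 45.4202′ = 0.757003°; total 120.757003
  W → negative
Point 3:
  φ: 45 + 43/60 + 28.8/3600 = 45.724667
  S ⇒ negate
  Longitude: 116 + 24/60 + 23.5/3600 = 116.406528
  W → negative
Point 4:
  Lat: 16 + 22/60 + 39.56/3600 = 16.377656
  N → positive
  λ: 10′ + 1.5″ = 10.02500′; 148 + 10.02500/60 = 148.167083
  E ⇒ keep positive
Point 5:
  Latitude: 88 + 56/60 + 2.6/3600 = 88.934056
  S → negative
  Longitude: 46° + 0/60 + 18/3600 = 46 + 0.000000 + 0.005000 = 46.005000
  W → negative

1. -0.97875, -142.91548
2. 89.61906, -120.75700
3. -45.72467, -116.40653
4. 16.37766, 148.16708
5. -88.93406, -46.00500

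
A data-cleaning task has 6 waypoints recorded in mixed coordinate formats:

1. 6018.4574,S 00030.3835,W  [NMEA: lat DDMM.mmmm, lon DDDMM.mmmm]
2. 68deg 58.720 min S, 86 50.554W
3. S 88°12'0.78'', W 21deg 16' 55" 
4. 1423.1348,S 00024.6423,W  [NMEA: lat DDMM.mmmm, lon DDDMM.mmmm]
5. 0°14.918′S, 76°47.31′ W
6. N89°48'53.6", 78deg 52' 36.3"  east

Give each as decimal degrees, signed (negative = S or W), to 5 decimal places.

Point 1:
  φ: degrees = first 2 digits = 60, minutes = 18.4574; 60 + 18.4574/60 = 60.307623
  hemisphere S, so the sign is −
  λ: degrees = first 3 digits = 0, minutes = 30.3835; 0 + 30.3835/60 = 0.506392
  W → negative
Point 2:
  Lat: 58.72′ = 0.978667°; total 68.978667
  S ⇒ negate
  Longitude: 86 + 50.554/60 = 86.842567
  hemisphere W, so the sign is −
Point 3:
  φ: 12′ + 0.78″ = 12.01300′; 88 + 12.01300/60 = 88.200217
  S → negative
  λ: 21 + 16/60 + 55/3600 = 21.281944
  W ⇒ negate
Point 4:
  Latitude: split at 2 digits → 14° and 23.1348′; 14 + 23.1348/60 = 14.385580
  S ⇒ negate
  Lon: degrees = first 3 digits = 0, minutes = 24.6423; 0 + 24.6423/60 = 0.410705
  W ⇒ negate
Point 5:
  Lat: 0 + 14.918/60 = 0.248633
  hemisphere S, so the sign is −
  λ: 47.31′ = 0.788500°; total 76.788500
  hemisphere W, so the sign is −
Point 6:
  Lat: 89° + 48/60 + 53.6/3600 = 89 + 0.800000 + 0.014889 = 89.814889
  N → positive
  Lon: 78 + 52/60 + 36.3/3600 = 78.876750
  E ⇒ keep positive

1. -60.30762, -0.50639
2. -68.97867, -86.84257
3. -88.20022, -21.28194
4. -14.38558, -0.41071
5. -0.24863, -76.78850
6. 89.81489, 78.87675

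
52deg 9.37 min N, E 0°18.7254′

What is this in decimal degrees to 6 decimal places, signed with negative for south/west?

52.156167, 0.312090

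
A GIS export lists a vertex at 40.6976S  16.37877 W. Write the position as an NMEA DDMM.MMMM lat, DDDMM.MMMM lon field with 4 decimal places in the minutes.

4041.8560,S / 01622.7262,W

Lat: minutes = (40.697600 − 40) × 60 = 41.856000
Longitude: minutes = (16.378770 − 16) × 60 = 22.726200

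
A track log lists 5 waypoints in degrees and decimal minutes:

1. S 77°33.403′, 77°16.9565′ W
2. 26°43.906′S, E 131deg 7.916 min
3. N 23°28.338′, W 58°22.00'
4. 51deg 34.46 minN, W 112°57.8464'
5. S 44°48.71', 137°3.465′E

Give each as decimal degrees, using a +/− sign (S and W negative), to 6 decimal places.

Point 1:
  Latitude: 33.403′ = 0.556717°; total 77.5567167
  S → negative
  Longitude: 77 + 16.9565/60 = 77.2826083
  W ⇒ negate
Point 2:
  Latitude: 26 + 43.906/60 = 26.7317667
  S ⇒ negate
  Lon: 131 + 7.916/60 = 131.1319333
  E → positive
Point 3:
  Lat: 28.338′ = 0.472300°; total 23.4723000
  N ⇒ keep positive
  Longitude: 58 + 22/60 = 58.3666667
  hemisphere W, so the sign is −
Point 4:
  Latitude: 34.46′ = 0.574333°; total 51.5743333
  N ⇒ keep positive
  Lon: 112 + 57.8464/60 = 112.9641067
  W → negative
Point 5:
  Lat: 48.71′ = 0.811833°; total 44.8118333
  hemisphere S, so the sign is −
  Longitude: 137 + 3.465/60 = 137.0577500
  E ⇒ keep positive

1. -77.556717, -77.282608
2. -26.731767, 131.131933
3. 23.472300, -58.366667
4. 51.574333, -112.964107
5. -44.811833, 137.057750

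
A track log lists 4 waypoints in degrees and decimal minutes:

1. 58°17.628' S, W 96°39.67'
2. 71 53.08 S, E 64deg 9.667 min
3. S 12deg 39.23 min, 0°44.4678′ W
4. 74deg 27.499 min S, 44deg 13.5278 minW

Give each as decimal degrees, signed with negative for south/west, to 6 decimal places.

Point 1:
  Lat: 58 + 17.628/60 = 58.2938000
  S → negative
  Longitude: 39.67′ = 0.661167°; total 96.6611667
  W → negative
Point 2:
  Lat: 53.08′ = 0.884667°; total 71.8846667
  hemisphere S, so the sign is −
  Longitude: 9.667′ = 0.161117°; total 64.1611167
  E → positive
Point 3:
  Lat: 39.23′ = 0.653833°; total 12.6538333
  hemisphere S, so the sign is −
  Longitude: 44.4678′ = 0.741130°; total 0.7411300
  W ⇒ negate
Point 4:
  Lat: 27.499′ = 0.458317°; total 74.4583167
  S ⇒ negate
  Lon: 13.5278′ = 0.225463°; total 44.2254633
  W → negative

1. -58.293800, -96.661167
2. -71.884667, 64.161117
3. -12.653833, -0.741130
4. -74.458317, -44.225463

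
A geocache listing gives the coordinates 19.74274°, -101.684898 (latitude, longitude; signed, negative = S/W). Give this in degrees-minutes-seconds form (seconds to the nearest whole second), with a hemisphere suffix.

Lat: whole degrees 19; 44.56440′ → 44′ and 33.86″
Longitude is negative → W; |value| = 101.684898
Lon: 0.684898 × 60 = 41.09388′ → 41′, remainder × 60 = 5.63″

19°44′34″ N, 101°41′6″ W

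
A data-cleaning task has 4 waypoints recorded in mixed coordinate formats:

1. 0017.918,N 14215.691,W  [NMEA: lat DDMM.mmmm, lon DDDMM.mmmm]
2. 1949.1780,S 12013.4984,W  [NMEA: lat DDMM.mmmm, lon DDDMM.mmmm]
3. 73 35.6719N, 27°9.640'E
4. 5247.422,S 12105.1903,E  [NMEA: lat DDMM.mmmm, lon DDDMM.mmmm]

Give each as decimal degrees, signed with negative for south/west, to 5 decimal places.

1. 0.29863, -142.26152
2. -19.81963, -120.22497
3. 73.59453, 27.16067
4. -52.79037, 121.08651

Point 1:
  Lat: degrees = first 2 digits = 0, minutes = 17.918; 0 + 17.918/60 = 0.298633
  N ⇒ keep positive
  λ: degrees = first 3 digits = 142, minutes = 15.691; 142 + 15.691/60 = 142.261517
  hemisphere W, so the sign is −
Point 2:
  Latitude: split at 2 digits → 19° and 49.178′; 19 + 49.178/60 = 19.819633
  S → negative
  Lon: split at 3 digits → 120° and 13.4984′; 120 + 13.4984/60 = 120.224973
  W ⇒ negate
Point 3:
  φ: 73 + 35.6719/60 = 73.594532
  N → positive
  λ: 27 + 9.64/60 = 27.160667
  E → positive
Point 4:
  Latitude: degrees = first 2 digits = 52, minutes = 47.422; 52 + 47.422/60 = 52.790367
  S → negative
  Longitude: degrees = first 3 digits = 121, minutes = 5.1903; 121 + 5.1903/60 = 121.086505
  E ⇒ keep positive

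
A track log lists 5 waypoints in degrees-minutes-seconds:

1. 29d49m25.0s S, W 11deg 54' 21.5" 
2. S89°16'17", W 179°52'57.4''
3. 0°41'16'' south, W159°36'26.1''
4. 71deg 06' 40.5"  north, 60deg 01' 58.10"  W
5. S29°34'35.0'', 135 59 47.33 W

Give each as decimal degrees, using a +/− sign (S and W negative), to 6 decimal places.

Point 1:
  Latitude: 49′ + 25″ = 49.41667′; 29 + 49.41667/60 = 29.8236111
  S → negative
  λ: 54′ + 21.5″ = 54.35833′; 11 + 54.35833/60 = 11.9059722
  hemisphere W, so the sign is −
Point 2:
  Latitude: 16′ + 17″ = 16.28333′; 89 + 16.28333/60 = 89.2713889
  S ⇒ negate
  Longitude: 52′ + 57.4″ = 52.95667′; 179 + 52.95667/60 = 179.8826111
  W ⇒ negate
Point 3:
  Lat: 0° + 41/60 + 16/3600 = 0 + 0.683333 + 0.004444 = 0.6877778
  S ⇒ negate
  Lon: 159° + 36/60 + 26.1/3600 = 159 + 0.600000 + 0.007250 = 159.6072500
  W → negative
Point 4:
  Latitude: 71 + 6/60 + 40.5/3600 = 71.1112500
  N → positive
  Lon: 1′ + 58.1″ = 1.96833′; 60 + 1.96833/60 = 60.0328056
  W ⇒ negate
Point 5:
  Lat: 29 + 34/60 + 35/3600 = 29.5763889
  S → negative
  Lon: 135° + 59/60 + 47.33/3600 = 135 + 0.983333 + 0.013147 = 135.9964806
  hemisphere W, so the sign is −

1. -29.823611, -11.905972
2. -89.271389, -179.882611
3. -0.687778, -159.607250
4. 71.111250, -60.032806
5. -29.576389, -135.996481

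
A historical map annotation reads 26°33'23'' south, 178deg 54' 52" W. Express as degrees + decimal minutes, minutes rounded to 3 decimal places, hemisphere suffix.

Lat: seconds/60 = 0.38333; minutes = 33 + 0.38333 = 33.38333
Lon: seconds/60 = 0.86667; minutes = 54 + 0.86667 = 54.86667

26° 33.383′ S, 178° 54.867′ W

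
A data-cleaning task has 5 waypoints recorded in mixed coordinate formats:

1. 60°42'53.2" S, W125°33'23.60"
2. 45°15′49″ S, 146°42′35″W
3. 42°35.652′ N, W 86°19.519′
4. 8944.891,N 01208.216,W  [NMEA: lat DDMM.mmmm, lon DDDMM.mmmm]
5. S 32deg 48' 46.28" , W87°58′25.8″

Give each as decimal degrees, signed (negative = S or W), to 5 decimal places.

Point 1:
  φ: 42′ + 53.2″ = 42.88667′; 60 + 42.88667/60 = 60.714778
  S → negative
  λ: 125 + 33/60 + 23.6/3600 = 125.556556
  hemisphere W, so the sign is −
Point 2:
  Lat: 45 + 15/60 + 49/3600 = 45.263611
  S ⇒ negate
  λ: 146° + 42/60 + 35/3600 = 146 + 0.700000 + 0.009722 = 146.709722
  hemisphere W, so the sign is −
Point 3:
  Lat: 35.652′ = 0.594200°; total 42.594200
  N ⇒ keep positive
  λ: 19.519′ = 0.325317°; total 86.325317
  W → negative
Point 4:
  Latitude: split at 2 digits → 89° and 44.891′; 89 + 44.891/60 = 89.748183
  N ⇒ keep positive
  λ: split at 3 digits → 012° and 8.216′; 12 + 8.216/60 = 12.136933
  W → negative
Point 5:
  φ: 48′ + 46.28″ = 48.77133′; 32 + 48.77133/60 = 32.812856
  S → negative
  Longitude: 58′ + 25.8″ = 58.43000′; 87 + 58.43000/60 = 87.973833
  W ⇒ negate

1. -60.71478, -125.55656
2. -45.26361, -146.70972
3. 42.59420, -86.32532
4. 89.74818, -12.13693
5. -32.81286, -87.97383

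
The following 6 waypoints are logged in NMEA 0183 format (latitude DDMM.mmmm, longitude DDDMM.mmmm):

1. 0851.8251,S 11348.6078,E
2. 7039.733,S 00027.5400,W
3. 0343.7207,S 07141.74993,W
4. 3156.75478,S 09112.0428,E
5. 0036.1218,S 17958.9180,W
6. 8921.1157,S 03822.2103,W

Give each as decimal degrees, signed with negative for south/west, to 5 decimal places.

1. -8.86375, 113.81013
2. -70.66222, -0.45900
3. -3.72868, -71.69583
4. -31.94591, 91.20071
5. -0.60203, -179.98197
6. -89.35193, -38.37017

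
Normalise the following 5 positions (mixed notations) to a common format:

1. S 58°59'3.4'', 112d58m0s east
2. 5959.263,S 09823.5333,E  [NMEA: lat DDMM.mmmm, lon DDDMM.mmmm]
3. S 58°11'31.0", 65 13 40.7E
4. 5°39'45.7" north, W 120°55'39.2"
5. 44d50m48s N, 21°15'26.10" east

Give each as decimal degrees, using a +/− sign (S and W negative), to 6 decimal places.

Point 1:
  Lat: 58 + 59/60 + 3.4/3600 = 58.9842778
  S ⇒ negate
  Lon: 112° + 58/60 + 0/3600 = 112 + 0.966667 + 0.000000 = 112.9666667
  E ⇒ keep positive
Point 2:
  Lat: split at 2 digits → 59° and 59.263′; 59 + 59.263/60 = 59.9877167
  hemisphere S, so the sign is −
  λ: split at 3 digits → 098° and 23.5333′; 98 + 23.5333/60 = 98.3922217
  E → positive
Point 3:
  Latitude: 58 + 11/60 + 31/3600 = 58.1919444
  S ⇒ negate
  λ: 65° + 13/60 + 40.7/3600 = 65 + 0.216667 + 0.011306 = 65.2279722
  E ⇒ keep positive
Point 4:
  Lat: 5 + 39/60 + 45.7/3600 = 5.6626944
  N ⇒ keep positive
  Longitude: 120 + 55/60 + 39.2/3600 = 120.9275556
  W ⇒ negate
Point 5:
  φ: 44 + 50/60 + 48/3600 = 44.8466667
  N ⇒ keep positive
  λ: 21 + 15/60 + 26.1/3600 = 21.2572500
  E ⇒ keep positive

1. -58.984278, 112.966667
2. -59.987717, 98.392222
3. -58.191944, 65.227972
4. 5.662694, -120.927556
5. 44.846667, 21.257250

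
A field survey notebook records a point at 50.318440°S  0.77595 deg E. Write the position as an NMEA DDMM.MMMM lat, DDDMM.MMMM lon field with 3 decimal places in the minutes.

Latitude: minutes = (50.318440 − 50) × 60 = 19.10640
Longitude: 0° + 0.775950 × 60 = 0° 46.55700′

5019.106,S / 00046.557,E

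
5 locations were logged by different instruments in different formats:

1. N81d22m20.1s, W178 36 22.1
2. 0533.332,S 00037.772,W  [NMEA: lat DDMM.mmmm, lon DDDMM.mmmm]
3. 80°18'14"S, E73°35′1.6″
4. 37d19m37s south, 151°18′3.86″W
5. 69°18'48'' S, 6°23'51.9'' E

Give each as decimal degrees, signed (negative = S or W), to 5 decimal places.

Point 1:
  Latitude: 22′ + 20.1″ = 22.33500′; 81 + 22.33500/60 = 81.372250
  N → positive
  λ: 178 + 36/60 + 22.1/3600 = 178.606139
  hemisphere W, so the sign is −
Point 2:
  φ: degrees = first 2 digits = 5, minutes = 33.332; 5 + 33.332/60 = 5.555533
  S → negative
  Longitude: split at 3 digits → 000° and 37.772′; 0 + 37.772/60 = 0.629533
  W → negative
Point 3:
  Latitude: 80 + 18/60 + 14/3600 = 80.303889
  S ⇒ negate
  Lon: 35′ + 1.6″ = 35.02667′; 73 + 35.02667/60 = 73.583778
  E → positive
Point 4:
  Latitude: 19′ + 37″ = 19.61667′; 37 + 19.61667/60 = 37.326944
  S → negative
  λ: 18′ + 3.86″ = 18.06433′; 151 + 18.06433/60 = 151.301072
  W ⇒ negate
Point 5:
  φ: 69° + 18/60 + 48/3600 = 69 + 0.300000 + 0.013333 = 69.313333
  S → negative
  Lon: 6 + 23/60 + 51.9/3600 = 6.397750
  E ⇒ keep positive

1. 81.37225, -178.60614
2. -5.55553, -0.62953
3. -80.30389, 73.58378
4. -37.32694, -151.30107
5. -69.31333, 6.39775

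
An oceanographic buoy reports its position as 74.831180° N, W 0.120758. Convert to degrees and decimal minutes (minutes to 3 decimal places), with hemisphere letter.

φ: minutes = (74.831180 − 74) × 60 = 49.87080
λ: minutes = (0.120758 − 0) × 60 = 7.24548

74° 49.871′ N, 0° 7.245′ W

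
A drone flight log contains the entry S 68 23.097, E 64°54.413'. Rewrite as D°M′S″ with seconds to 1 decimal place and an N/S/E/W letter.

68°23′5.8″ S, 64°54′24.8″ E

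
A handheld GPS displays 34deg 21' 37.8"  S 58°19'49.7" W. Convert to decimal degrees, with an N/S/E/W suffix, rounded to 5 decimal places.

Lat: 34 + 21/60 + 37.8/3600 = 34.360500
Lon: 19′ + 49.7″ = 19.82833′; 58 + 19.82833/60 = 58.330472

34.36050° S, 58.33047° W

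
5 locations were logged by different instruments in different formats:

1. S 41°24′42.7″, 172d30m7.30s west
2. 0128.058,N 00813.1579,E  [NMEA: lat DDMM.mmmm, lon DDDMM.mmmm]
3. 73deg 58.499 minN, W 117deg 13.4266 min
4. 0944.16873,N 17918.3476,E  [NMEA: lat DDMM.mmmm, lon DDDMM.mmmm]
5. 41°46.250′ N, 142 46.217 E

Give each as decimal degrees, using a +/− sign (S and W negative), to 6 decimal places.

1. -41.411861, -172.502028
2. 1.467633, 8.219298
3. 73.974983, -117.223777
4. 9.736146, 179.305793
5. 41.770833, 142.770283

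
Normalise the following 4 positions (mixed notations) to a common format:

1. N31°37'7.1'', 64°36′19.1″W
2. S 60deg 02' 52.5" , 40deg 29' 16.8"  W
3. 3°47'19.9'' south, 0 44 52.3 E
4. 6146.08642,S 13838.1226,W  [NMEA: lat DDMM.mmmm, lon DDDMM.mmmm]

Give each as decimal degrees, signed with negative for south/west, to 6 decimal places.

1. 31.618639, -64.605306
2. -60.047917, -40.488000
3. -3.788861, 0.747861
4. -61.768107, -138.635377

Point 1:
  Lat: 37′ + 7.1″ = 37.11833′; 31 + 37.11833/60 = 31.6186389
  N ⇒ keep positive
  Lon: 36′ + 19.1″ = 36.31833′; 64 + 36.31833/60 = 64.6053056
  hemisphere W, so the sign is −
Point 2:
  Lat: 2′ + 52.5″ = 2.87500′; 60 + 2.87500/60 = 60.0479167
  hemisphere S, so the sign is −
  Lon: 40 + 29/60 + 16.8/3600 = 40.4880000
  hemisphere W, so the sign is −
Point 3:
  φ: 3 + 47/60 + 19.9/3600 = 3.7888611
  S → negative
  Longitude: 0 + 44/60 + 52.3/3600 = 0.7478611
  E ⇒ keep positive
Point 4:
  φ: split at 2 digits → 61° and 46.08642′; 61 + 46.08642/60 = 61.7681070
  S ⇒ negate
  Longitude: split at 3 digits → 138° and 38.1226′; 138 + 38.1226/60 = 138.6353767
  W ⇒ negate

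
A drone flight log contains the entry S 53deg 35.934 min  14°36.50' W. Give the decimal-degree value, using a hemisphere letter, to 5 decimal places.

Lat: 35.934′ = 0.598900°; total 53.598900
Lon: 14 + 36.5/60 = 14.608333

53.59890° S, 14.60833° W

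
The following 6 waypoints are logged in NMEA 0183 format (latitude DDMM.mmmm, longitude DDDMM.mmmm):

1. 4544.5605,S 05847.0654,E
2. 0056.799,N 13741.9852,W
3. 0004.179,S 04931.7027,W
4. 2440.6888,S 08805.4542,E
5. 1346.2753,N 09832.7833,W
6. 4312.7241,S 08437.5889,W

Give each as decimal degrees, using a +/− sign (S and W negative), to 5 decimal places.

1. -45.74268, 58.78442
2. 0.94665, -137.69975
3. -0.06965, -49.52838
4. -24.67815, 88.09090
5. 13.77126, -98.54639
6. -43.21207, -84.62648

Point 1:
  Latitude: degrees = first 2 digits = 45, minutes = 44.5605; 45 + 44.5605/60 = 45.742675
  S ⇒ negate
  Lon: degrees = first 3 digits = 58, minutes = 47.0654; 58 + 47.0654/60 = 58.784423
  E ⇒ keep positive
Point 2:
  φ: split at 2 digits → 00° and 56.799′; 0 + 56.799/60 = 0.946650
  N ⇒ keep positive
  Longitude: split at 3 digits → 137° and 41.9852′; 137 + 41.9852/60 = 137.699753
  hemisphere W, so the sign is −
Point 3:
  Latitude: degrees = first 2 digits = 0, minutes = 4.179; 0 + 4.179/60 = 0.069650
  S → negative
  λ: split at 3 digits → 049° and 31.7027′; 49 + 31.7027/60 = 49.528378
  W ⇒ negate
Point 4:
  Latitude: degrees = first 2 digits = 24, minutes = 40.6888; 24 + 40.6888/60 = 24.678147
  hemisphere S, so the sign is −
  Lon: split at 3 digits → 088° and 5.4542′; 88 + 5.4542/60 = 88.090903
  E ⇒ keep positive
Point 5:
  φ: degrees = first 2 digits = 13, minutes = 46.2753; 13 + 46.2753/60 = 13.771255
  N → positive
  Longitude: degrees = first 3 digits = 98, minutes = 32.7833; 98 + 32.7833/60 = 98.546388
  W ⇒ negate
Point 6:
  Latitude: degrees = first 2 digits = 43, minutes = 12.7241; 43 + 12.7241/60 = 43.212068
  S → negative
  λ: degrees = first 3 digits = 84, minutes = 37.5889; 84 + 37.5889/60 = 84.626482
  hemisphere W, so the sign is −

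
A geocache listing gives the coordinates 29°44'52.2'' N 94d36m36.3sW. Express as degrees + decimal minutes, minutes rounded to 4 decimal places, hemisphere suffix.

Lat: seconds/60 = 0.87000; minutes = 44 + 0.87000 = 44.870000
Longitude: 36 + 36.3/60 = 36.605000′

29° 44.8700′ N, 94° 36.6050′ W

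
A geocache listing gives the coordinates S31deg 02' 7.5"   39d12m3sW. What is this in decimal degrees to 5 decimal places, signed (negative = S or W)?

Lat: 2′ + 7.5″ = 2.12500′; 31 + 2.12500/60 = 31.035417
S → negative
λ: 39° + 12/60 + 3/3600 = 39 + 0.200000 + 0.000833 = 39.200833
W → negative

-31.03542, -39.20083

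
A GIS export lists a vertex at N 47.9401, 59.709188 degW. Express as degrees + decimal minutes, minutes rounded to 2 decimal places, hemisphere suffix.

Lat: fractional part 0.940100 → 56.4060 minutes
Lon: 59° + 0.709188 × 60 = 59° 42.5513′

47° 56.41′ N, 59° 42.55′ W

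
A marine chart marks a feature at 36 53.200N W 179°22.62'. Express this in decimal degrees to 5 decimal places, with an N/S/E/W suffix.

36.88667° N, 179.37700° W

φ: 36 + 53.2/60 = 36.886667
Longitude: 22.62′ = 0.377000°; total 179.377000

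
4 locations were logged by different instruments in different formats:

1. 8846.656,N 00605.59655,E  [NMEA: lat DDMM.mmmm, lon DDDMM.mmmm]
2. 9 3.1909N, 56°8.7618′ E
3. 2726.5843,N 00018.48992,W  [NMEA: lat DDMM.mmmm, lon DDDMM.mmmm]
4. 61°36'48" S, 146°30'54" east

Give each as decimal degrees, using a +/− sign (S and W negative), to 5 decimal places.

Point 1:
  Lat: split at 2 digits → 88° and 46.656′; 88 + 46.656/60 = 88.777600
  N ⇒ keep positive
  Lon: degrees = first 3 digits = 6, minutes = 5.59655; 6 + 5.59655/60 = 6.093276
  E → positive
Point 2:
  Latitude: 3.1909′ = 0.053182°; total 9.053182
  N ⇒ keep positive
  λ: 56 + 8.7618/60 = 56.146030
  E ⇒ keep positive
Point 3:
  Latitude: degrees = first 2 digits = 27, minutes = 26.5843; 27 + 26.5843/60 = 27.443072
  N ⇒ keep positive
  Longitude: split at 3 digits → 000° and 18.48992′; 0 + 18.48992/60 = 0.308165
  W → negative
Point 4:
  φ: 61 + 36/60 + 48/3600 = 61.613333
  S ⇒ negate
  Longitude: 146° + 30/60 + 54/3600 = 146 + 0.500000 + 0.015000 = 146.515000
  E ⇒ keep positive

1. 88.77760, 6.09328
2. 9.05318, 56.14603
3. 27.44307, -0.30817
4. -61.61333, 146.51500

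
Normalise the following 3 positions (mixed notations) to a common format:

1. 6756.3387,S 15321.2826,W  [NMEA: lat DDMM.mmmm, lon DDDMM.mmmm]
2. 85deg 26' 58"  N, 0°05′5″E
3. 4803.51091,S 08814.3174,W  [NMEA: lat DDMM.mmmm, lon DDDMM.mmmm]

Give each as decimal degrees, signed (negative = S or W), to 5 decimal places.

1. -67.93898, -153.35471
2. 85.44944, 0.08472
3. -48.05852, -88.23862

Point 1:
  Lat: split at 2 digits → 67° and 56.3387′; 67 + 56.3387/60 = 67.938978
  hemisphere S, so the sign is −
  Lon: degrees = first 3 digits = 153, minutes = 21.2826; 153 + 21.2826/60 = 153.354710
  W → negative
Point 2:
  Lat: 26′ + 58″ = 26.96667′; 85 + 26.96667/60 = 85.449444
  N ⇒ keep positive
  Lon: 5′ + 5″ = 5.08333′; 0 + 5.08333/60 = 0.084722
  E → positive
Point 3:
  Lat: degrees = first 2 digits = 48, minutes = 3.51091; 48 + 3.51091/60 = 48.058515
  S ⇒ negate
  Longitude: degrees = first 3 digits = 88, minutes = 14.3174; 88 + 14.3174/60 = 88.238623
  W ⇒ negate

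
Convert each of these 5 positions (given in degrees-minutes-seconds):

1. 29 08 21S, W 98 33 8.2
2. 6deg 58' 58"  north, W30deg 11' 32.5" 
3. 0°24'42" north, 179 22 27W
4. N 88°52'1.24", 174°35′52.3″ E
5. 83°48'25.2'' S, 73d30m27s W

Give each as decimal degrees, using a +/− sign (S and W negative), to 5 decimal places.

1. -29.13917, -98.55228
2. 6.98278, -30.19236
3. 0.41167, -179.37417
4. 88.86701, 174.59786
5. -83.80700, -73.50750

Point 1:
  φ: 29° + 8/60 + 21/3600 = 29 + 0.133333 + 0.005833 = 29.139167
  hemisphere S, so the sign is −
  Longitude: 98 + 33/60 + 8.2/3600 = 98.552278
  W ⇒ negate
Point 2:
  Latitude: 58′ + 58″ = 58.96667′; 6 + 58.96667/60 = 6.982778
  N ⇒ keep positive
  Lon: 30° + 11/60 + 32.5/3600 = 30 + 0.183333 + 0.009028 = 30.192361
  W ⇒ negate
Point 3:
  Latitude: 0° + 24/60 + 42/3600 = 0 + 0.400000 + 0.011667 = 0.411667
  N → positive
  Lon: 179 + 22/60 + 27/3600 = 179.374167
  W → negative
Point 4:
  Lat: 88 + 52/60 + 1.24/3600 = 88.867011
  N ⇒ keep positive
  Lon: 174 + 35/60 + 52.3/3600 = 174.597861
  E ⇒ keep positive
Point 5:
  Latitude: 48′ + 25.2″ = 48.42000′; 83 + 48.42000/60 = 83.807000
  hemisphere S, so the sign is −
  Lon: 30′ + 27″ = 30.45000′; 73 + 30.45000/60 = 73.507500
  hemisphere W, so the sign is −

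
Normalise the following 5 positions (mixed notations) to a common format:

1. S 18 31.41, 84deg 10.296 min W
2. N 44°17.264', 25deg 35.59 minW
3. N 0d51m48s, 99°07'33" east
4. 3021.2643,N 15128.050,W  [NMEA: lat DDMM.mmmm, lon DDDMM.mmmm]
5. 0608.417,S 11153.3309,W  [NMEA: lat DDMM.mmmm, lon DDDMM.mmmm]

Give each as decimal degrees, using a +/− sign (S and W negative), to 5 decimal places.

Point 1:
  φ: 18 + 31.41/60 = 18.523500
  S → negative
  Longitude: 10.296′ = 0.171600°; total 84.171600
  hemisphere W, so the sign is −
Point 2:
  Lat: 17.264′ = 0.287733°; total 44.287733
  N → positive
  λ: 25 + 35.59/60 = 25.593167
  W → negative
Point 3:
  φ: 0 + 51/60 + 48/3600 = 0.863333
  N → positive
  Lon: 7′ + 33″ = 7.55000′; 99 + 7.55000/60 = 99.125833
  E → positive
Point 4:
  Lat: degrees = first 2 digits = 30, minutes = 21.2643; 30 + 21.2643/60 = 30.354405
  N → positive
  Longitude: split at 3 digits → 151° and 28.05′; 151 + 28.05/60 = 151.467500
  W ⇒ negate
Point 5:
  Lat: degrees = first 2 digits = 6, minutes = 8.417; 6 + 8.417/60 = 6.140283
  S ⇒ negate
  λ: split at 3 digits → 111° and 53.3309′; 111 + 53.3309/60 = 111.888848
  W ⇒ negate

1. -18.52350, -84.17160
2. 44.28773, -25.59317
3. 0.86333, 99.12583
4. 30.35441, -151.46750
5. -6.14028, -111.88885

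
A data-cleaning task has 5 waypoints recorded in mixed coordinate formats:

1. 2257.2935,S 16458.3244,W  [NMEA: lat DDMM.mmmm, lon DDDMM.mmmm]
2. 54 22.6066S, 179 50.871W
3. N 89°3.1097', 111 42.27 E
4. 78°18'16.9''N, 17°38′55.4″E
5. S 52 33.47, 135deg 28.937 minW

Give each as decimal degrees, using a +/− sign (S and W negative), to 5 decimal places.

Point 1:
  Latitude: split at 2 digits → 22° and 57.2935′; 22 + 57.2935/60 = 22.954892
  hemisphere S, so the sign is −
  Lon: degrees = first 3 digits = 164, minutes = 58.3244; 164 + 58.3244/60 = 164.972073
  W ⇒ negate
Point 2:
  Lat: 22.6066′ = 0.376777°; total 54.376777
  S → negative
  λ: 50.871′ = 0.847850°; total 179.847850
  hemisphere W, so the sign is −
Point 3:
  Lat: 3.1097′ = 0.051828°; total 89.051828
  N ⇒ keep positive
  λ: 42.27′ = 0.704500°; total 111.704500
  E → positive
Point 4:
  Latitude: 78 + 18/60 + 16.9/3600 = 78.304694
  N ⇒ keep positive
  Lon: 17° + 38/60 + 55.4/3600 = 17 + 0.633333 + 0.015389 = 17.648722
  E ⇒ keep positive
Point 5:
  φ: 33.47′ = 0.557833°; total 52.557833
  S → negative
  Lon: 28.937′ = 0.482283°; total 135.482283
  hemisphere W, so the sign is −

1. -22.95489, -164.97207
2. -54.37678, -179.84785
3. 89.05183, 111.70450
4. 78.30469, 17.64872
5. -52.55783, -135.48228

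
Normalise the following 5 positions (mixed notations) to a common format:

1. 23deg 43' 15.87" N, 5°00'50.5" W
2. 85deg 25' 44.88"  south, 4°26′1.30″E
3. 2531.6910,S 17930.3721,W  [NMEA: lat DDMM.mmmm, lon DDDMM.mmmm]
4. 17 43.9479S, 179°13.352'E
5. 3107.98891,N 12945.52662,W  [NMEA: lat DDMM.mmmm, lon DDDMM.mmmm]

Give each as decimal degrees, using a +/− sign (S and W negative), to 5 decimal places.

1. 23.72108, -5.01403
2. -85.42913, 4.43369
3. -25.52818, -179.50620
4. -17.73247, 179.22253
5. 31.13315, -129.75878

Point 1:
  Lat: 23° + 43/60 + 15.87/3600 = 23 + 0.716667 + 0.004408 = 23.721075
  N → positive
  λ: 5 + 0/60 + 50.5/3600 = 5.014028
  W ⇒ negate
Point 2:
  Lat: 85° + 25/60 + 44.88/3600 = 85 + 0.416667 + 0.012467 = 85.429133
  S ⇒ negate
  Lon: 4 + 26/60 + 1.3/3600 = 4.433694
  E → positive
Point 3:
  φ: split at 2 digits → 25° and 31.691′; 25 + 31.691/60 = 25.528183
  S ⇒ negate
  λ: split at 3 digits → 179° and 30.3721′; 179 + 30.3721/60 = 179.506202
  hemisphere W, so the sign is −
Point 4:
  φ: 43.9479′ = 0.732465°; total 17.732465
  hemisphere S, so the sign is −
  Lon: 179 + 13.352/60 = 179.222533
  E → positive
Point 5:
  Latitude: split at 2 digits → 31° and 7.98891′; 31 + 7.98891/60 = 31.133149
  N ⇒ keep positive
  λ: degrees = first 3 digits = 129, minutes = 45.52662; 129 + 45.52662/60 = 129.758777
  W → negative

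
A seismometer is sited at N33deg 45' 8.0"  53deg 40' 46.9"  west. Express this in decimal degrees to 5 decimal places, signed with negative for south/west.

φ: 45′ + 8″ = 45.13333′; 33 + 45.13333/60 = 33.752222
N ⇒ keep positive
Longitude: 40′ + 46.9″ = 40.78167′; 53 + 40.78167/60 = 53.679694
hemisphere W, so the sign is −

33.75222, -53.67969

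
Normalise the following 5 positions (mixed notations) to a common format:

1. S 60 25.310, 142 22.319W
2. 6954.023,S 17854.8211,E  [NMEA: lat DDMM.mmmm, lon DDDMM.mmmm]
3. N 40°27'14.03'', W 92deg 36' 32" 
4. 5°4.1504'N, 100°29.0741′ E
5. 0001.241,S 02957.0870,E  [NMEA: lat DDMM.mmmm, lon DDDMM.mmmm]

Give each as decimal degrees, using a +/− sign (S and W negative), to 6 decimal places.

1. -60.421833, -142.371983
2. -69.900383, 178.913685
3. 40.453897, -92.608889
4. 5.069173, 100.484568
5. -0.020683, 29.951450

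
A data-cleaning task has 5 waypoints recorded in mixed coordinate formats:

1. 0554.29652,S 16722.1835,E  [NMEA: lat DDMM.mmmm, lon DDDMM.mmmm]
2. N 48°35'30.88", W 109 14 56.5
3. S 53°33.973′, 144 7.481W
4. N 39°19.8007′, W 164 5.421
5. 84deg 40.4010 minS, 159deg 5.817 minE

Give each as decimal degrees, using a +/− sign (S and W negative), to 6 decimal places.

Point 1:
  φ: degrees = first 2 digits = 5, minutes = 54.29652; 5 + 54.29652/60 = 5.9049420
  S ⇒ negate
  Lon: degrees = first 3 digits = 167, minutes = 22.1835; 167 + 22.1835/60 = 167.3697250
  E ⇒ keep positive
Point 2:
  Lat: 48° + 35/60 + 30.88/3600 = 48 + 0.583333 + 0.008578 = 48.5919111
  N → positive
  Longitude: 14′ + 56.5″ = 14.94167′; 109 + 14.94167/60 = 109.2490278
  W → negative
Point 3:
  φ: 53 + 33.973/60 = 53.5662167
  S ⇒ negate
  Lon: 144 + 7.481/60 = 144.1246833
  W → negative
Point 4:
  Lat: 39 + 19.8007/60 = 39.3300117
  N → positive
  Lon: 164 + 5.421/60 = 164.0903500
  W ⇒ negate
Point 5:
  Latitude: 40.401′ = 0.673350°; total 84.6733500
  S ⇒ negate
  λ: 159 + 5.817/60 = 159.0969500
  E ⇒ keep positive

1. -5.904942, 167.369725
2. 48.591911, -109.249028
3. -53.566217, -144.124683
4. 39.330012, -164.090350
5. -84.673350, 159.096950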